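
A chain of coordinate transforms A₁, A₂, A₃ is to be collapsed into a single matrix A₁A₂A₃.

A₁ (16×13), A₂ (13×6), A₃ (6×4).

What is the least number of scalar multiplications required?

1144

Order (A₁(A₂A₃)): (A₂A₃): 13×6 by 6×4 → 13×4, cost 13·6·4 = 312; (A₁(A₂A₃)): 16×13 by 13×4 → 16×4, cost 16·13·4 = 832; cumulative 1144. Total 1144.
Order ((A₁A₂)A₃): (A₁A₂): 16×13 by 13×6 → 16×6, cost 16·13·6 = 1248; ((A₁A₂)A₃): 16×6 by 6×4 → 16×4, cost 16·6·4 = 384; cumulative 1632. Total 1632.
Minimum: 1144.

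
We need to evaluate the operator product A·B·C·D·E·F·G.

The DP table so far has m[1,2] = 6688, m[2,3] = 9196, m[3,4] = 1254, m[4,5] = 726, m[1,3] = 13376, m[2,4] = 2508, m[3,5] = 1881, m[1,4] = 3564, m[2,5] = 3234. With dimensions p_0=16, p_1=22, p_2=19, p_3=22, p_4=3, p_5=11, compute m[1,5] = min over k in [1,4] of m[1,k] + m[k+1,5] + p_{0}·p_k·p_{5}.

4092

m[1,5] = min over k∈[1,4] of m[1,k]+m[k+1,5]+p_{0}·p_k·p_{5}.
k=1: 0 + 3234 + 16·22·11 = 7106; k=2: 6688 + 1881 + 16·19·11 = 11913; k=3: 13376 + 726 + 16·22·11 = 17974; k=4: 3564 + 0 + 16·3·11 = 4092.
Minimum: 4092 at k=4.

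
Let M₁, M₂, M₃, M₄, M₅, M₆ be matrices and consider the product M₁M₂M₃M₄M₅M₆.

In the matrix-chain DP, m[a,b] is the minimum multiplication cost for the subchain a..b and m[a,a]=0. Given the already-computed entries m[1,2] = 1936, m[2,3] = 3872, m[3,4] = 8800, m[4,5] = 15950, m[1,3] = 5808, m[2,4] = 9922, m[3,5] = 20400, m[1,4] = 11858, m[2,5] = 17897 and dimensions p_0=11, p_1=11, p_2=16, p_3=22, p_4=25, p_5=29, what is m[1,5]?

19833

m[1,5] = min over k∈[1,4] of m[1,k]+m[k+1,5]+p_{0}·p_k·p_{5}.
k=1: 0 + 17897 + 11·11·29 = 21406; k=2: 1936 + 20400 + 11·16·29 = 27440; k=3: 5808 + 15950 + 11·22·29 = 28776; k=4: 11858 + 0 + 11·25·29 = 19833.
Minimum: 19833 at k=4.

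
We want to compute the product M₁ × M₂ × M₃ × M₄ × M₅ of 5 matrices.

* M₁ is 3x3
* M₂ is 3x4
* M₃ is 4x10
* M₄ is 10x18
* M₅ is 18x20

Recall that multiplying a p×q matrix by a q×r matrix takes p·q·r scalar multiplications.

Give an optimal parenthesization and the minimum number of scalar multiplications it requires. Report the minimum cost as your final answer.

1776

Adjacent pairs: M₁M₂ = 3·3·4 = 36; M₂M₃ = 3·4·10 = 120; M₃M₄ = 4·10·18 = 720; M₄M₅ = 10·18·20 = 3600.
Length 3: M₁..M₃: k=1: 0+120+3·3·10=210; k=2: 36+0+3·4·10=156 → min 156 | M₂..M₄: k=2: 0+720+3·4·18=936; k=3: 120+0+3·10·18=660 → min 660 | M₃..M₅: k=3: 0+3600+4·10·20=4400; k=4: 720+0+4·18·20=2160 → min 2160.
Length 4: M₁..M₄: k=1: 0+660+3·3·18=822; k=2: 36+720+3·4·18=972; k=3: 156+0+3·10·18=696 → min 696 | M₂..M₅: k=2: 0+2160+3·4·20=2400; k=3: 120+3600+3·10·20=4320; k=4: 660+0+3·18·20=1740 → min 1740.
Length 5: M₁..M₅: k=1: 0+1740+3·3·20=1920; k=2: 36+2160+3·4·20=2436; k=3: 156+3600+3·10·20=4356; k=4: 696+0+3·18·20=1776 → min 1776.
Optimal parenthesization: ((((M₁ × M₂) × M₃) × M₄) × M₅) with cost 1776.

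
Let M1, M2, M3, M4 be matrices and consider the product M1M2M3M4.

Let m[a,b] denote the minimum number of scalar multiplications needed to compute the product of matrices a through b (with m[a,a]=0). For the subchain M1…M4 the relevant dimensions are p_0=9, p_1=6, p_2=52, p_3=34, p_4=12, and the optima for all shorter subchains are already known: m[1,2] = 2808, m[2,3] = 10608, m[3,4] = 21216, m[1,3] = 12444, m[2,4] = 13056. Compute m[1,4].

13704

m[1,4] = min over k∈[1,3] of m[1,k]+m[k+1,4]+p_{0}·p_k·p_{4}.
k=1: 0 + 13056 + 9·6·12 = 13704; k=2: 2808 + 21216 + 9·52·12 = 29640; k=3: 12444 + 0 + 9·34·12 = 16116.
Minimum: 13704 at k=1.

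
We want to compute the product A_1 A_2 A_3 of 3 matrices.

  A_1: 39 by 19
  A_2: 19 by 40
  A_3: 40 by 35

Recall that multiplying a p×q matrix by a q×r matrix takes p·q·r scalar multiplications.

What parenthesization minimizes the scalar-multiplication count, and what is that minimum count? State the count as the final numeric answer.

(A_1 (A_2 A_3)): cost 52535.
((A_1 A_2) A_3): cost 84240.
Optimal: (A_1 (A_2 A_3)) with cost 52535.

52535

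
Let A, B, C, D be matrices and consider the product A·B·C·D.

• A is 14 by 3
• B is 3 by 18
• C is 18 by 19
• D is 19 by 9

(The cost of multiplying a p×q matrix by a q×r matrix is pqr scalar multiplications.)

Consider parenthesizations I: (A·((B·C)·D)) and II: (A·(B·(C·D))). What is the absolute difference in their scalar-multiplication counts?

2025

Order I = (A·((B·C)·D)): (B·C): 3×18 by 18×19 → 3×19, cost 3·18·19 = 1026; ((B·C)·D): 3×19 by 19×9 → 3×9, cost 3·19·9 = 513; cumulative 1539; (A·((B·C)·D)): 14×3 by 3×9 → 14×9, cost 14·3·9 = 378; cumulative 1917. Total 1917.
Order II = (A·(B·(C·D))): (C·D): 18×19 by 19×9 → 18×9, cost 18·19·9 = 3078; (B·(C·D)): 3×18 by 18×9 → 3×9, cost 3·18·9 = 486; cumulative 3564; (A·(B·(C·D))): 14×3 by 3×9 → 14×9, cost 14·3·9 = 378; cumulative 3942. Total 3942.
Difference: |1917 − 3942| = 2025.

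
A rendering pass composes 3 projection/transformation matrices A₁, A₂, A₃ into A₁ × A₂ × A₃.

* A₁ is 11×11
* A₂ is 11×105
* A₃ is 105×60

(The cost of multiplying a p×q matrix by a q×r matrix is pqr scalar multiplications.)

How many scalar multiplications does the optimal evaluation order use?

76560

Order (A₁ × (A₂ × A₃)): (A₂ × A₃): 11×105 by 105×60 → 11×60, cost 11·105·60 = 69300; (A₁ × (A₂ × A₃)): 11×11 by 11×60 → 11×60, cost 11·11·60 = 7260; cumulative 76560. Total 76560.
Order ((A₁ × A₂) × A₃): (A₁ × A₂): 11×11 by 11×105 → 11×105, cost 11·11·105 = 12705; ((A₁ × A₂) × A₃): 11×105 by 105×60 → 11×60, cost 11·105·60 = 69300; cumulative 82005. Total 82005.
Minimum: 76560.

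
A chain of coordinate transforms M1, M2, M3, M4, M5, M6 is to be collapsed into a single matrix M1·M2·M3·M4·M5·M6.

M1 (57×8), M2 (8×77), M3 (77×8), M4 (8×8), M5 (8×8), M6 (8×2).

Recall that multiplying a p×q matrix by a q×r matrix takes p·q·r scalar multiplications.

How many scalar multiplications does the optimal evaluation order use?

Adjacent pairs: M1M2 = 57·8·77 = 35112; M2M3 = 8·77·8 = 4928; M3M4 = 77·8·8 = 4928; M4M5 = 8·8·8 = 512; M5M6 = 8·8·2 = 128.
Length 3: M1..M3: k=1: 0+4928+57·8·8=8576; k=2: 35112+0+57·77·8=70224 → min 8576 | M2..M4: k=2: 0+4928+8·77·8=9856; k=3: 4928+0+8·8·8=5440 → min 5440 | M3..M5: k=3: 0+512+77·8·8=5440; k=4: 4928+0+77·8·8=9856 → min 5440 | M4..M6: k=4: 0+128+8·8·2=256; k=5: 512+0+8·8·2=640 → min 256.
Length 4: M1..M4: k=1: 0+5440+57·8·8=9088; k=2: 35112+4928+57·77·8=75152; k=3: 8576+0+57·8·8=12224 → min 9088 | M2..M5: k=2: 0+5440+8·77·8=10368; k=3: 4928+512+8·8·8=5952; k=4: 5440+0+8·8·8=5952 → min 5952 | M3..M6: k=3: 0+256+77·8·2=1488; k=4: 4928+128+77·8·2=6288; k=5: 5440+0+77·8·2=6672 → min 1488.
Length 5: M1..M5: k=1: 0+5952+57·8·8=9600; k=2: 35112+5440+57·77·8=75664; k=3: 8576+512+57·8·8=12736; k=4: 9088+0+57·8·8=12736 → min 9600 | M2..M6: k=2: 0+1488+8·77·2=2720; k=3: 4928+256+8·8·2=5312; k=4: 5440+128+8·8·2=5696; k=5: 5952+0+8·8·2=6080 → min 2720.
Length 6: M1..M6: k=1: 0+2720+57·8·2=3632; k=2: 35112+1488+57·77·2=45378; k=3: 8576+256+57·8·2=9744; k=4: 9088+128+57·8·2=10128; k=5: 9600+0+57·8·2=10512 → min 3632.
Optimal order: (M1·(M2·(M3·(M4·(M5·M6))))) with cost 3632.

3632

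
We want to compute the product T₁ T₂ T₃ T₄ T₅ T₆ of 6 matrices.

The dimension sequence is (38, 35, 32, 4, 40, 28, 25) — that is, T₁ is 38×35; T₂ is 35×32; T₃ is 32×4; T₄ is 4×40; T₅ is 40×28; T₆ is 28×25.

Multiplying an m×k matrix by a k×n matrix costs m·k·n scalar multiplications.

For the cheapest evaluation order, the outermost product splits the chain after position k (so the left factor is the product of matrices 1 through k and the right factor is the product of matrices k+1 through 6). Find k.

3

Adjacent pairs: T₁T₂ = 38·35·32 = 42560; T₂T₃ = 35·32·4 = 4480; T₃T₄ = 32·4·40 = 5120; T₄T₅ = 4·40·28 = 4480; T₅T₆ = 40·28·25 = 28000.
Length 3: T₁..T₃: k=1: 0+4480+38·35·4=9800; k=2: 42560+0+38·32·4=47424 → min 9800 | T₂..T₄: k=2: 0+5120+35·32·40=49920; k=3: 4480+0+35·4·40=10080 → min 10080 | T₃..T₅: k=3: 0+4480+32·4·28=8064; k=4: 5120+0+32·40·28=40960 → min 8064 | T₄..T₆: k=4: 0+28000+4·40·25=32000; k=5: 4480+0+4·28·25=7280 → min 7280.
Length 4: T₁..T₄: k=1: 0+10080+38·35·40=63280; k=2: 42560+5120+38·32·40=96320; k=3: 9800+0+38·4·40=15880 → min 15880 | T₂..T₅: k=2: 0+8064+35·32·28=39424; k=3: 4480+4480+35·4·28=12880; k=4: 10080+0+35·40·28=49280 → min 12880 | T₃..T₆: k=3: 0+7280+32·4·25=10480; k=4: 5120+28000+32·40·25=65120; k=5: 8064+0+32·28·25=30464 → min 10480.
Length 5: T₁..T₅: k=1: 0+12880+38·35·28=50120; k=2: 42560+8064+38·32·28=84672; k=3: 9800+4480+38·4·28=18536; k=4: 15880+0+38·40·28=58440 → min 18536 | T₂..T₆: k=2: 0+10480+35·32·25=38480; k=3: 4480+7280+35·4·25=15260; k=4: 10080+28000+35·40·25=73080; k=5: 12880+0+35·28·25=37380 → min 15260.
Top-level splits: k=1: (T₁..T₁)·(T₂..T₆) → 0+15260+38·35·25 = 48510; k=2: (T₁..T₂)·(T₃..T₆) → 42560+10480+38·32·25 = 83440; k=3: (T₁..T₃)·(T₄..T₆) → 9800+7280+38·4·25 = 20880; k=4: (T₁..T₄)·(T₅..T₆) → 15880+28000+38·40·25 = 81880; k=5: (T₁..T₅)·(T₆..T₆) → 18536+0+38·28·25 = 45136.
Best split is after T₃, i.e. k = 3.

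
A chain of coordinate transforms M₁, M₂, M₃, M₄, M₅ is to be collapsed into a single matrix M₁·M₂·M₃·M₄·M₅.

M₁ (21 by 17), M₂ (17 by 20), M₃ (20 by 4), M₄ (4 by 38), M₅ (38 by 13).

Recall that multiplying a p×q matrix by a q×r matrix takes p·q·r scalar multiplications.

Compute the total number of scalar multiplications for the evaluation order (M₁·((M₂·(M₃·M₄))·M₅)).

(M₃·M₄): 20×4 by 4×38 → 20×38, cost 20·4·38 = 3040
(M₂·(M₃·M₄)): 17×20 by 20×38 → 17×38, cost 17·20·38 = 12920; cumulative 15960
((M₂·(M₃·M₄))·M₅): 17×38 by 38×13 → 17×13, cost 17·38·13 = 8398; cumulative 24358
(M₁·((M₂·(M₃·M₄))·M₅)): 21×17 by 17×13 → 21×13, cost 21·17·13 = 4641; cumulative 28999
Total: 28999 scalar multiplications.

28999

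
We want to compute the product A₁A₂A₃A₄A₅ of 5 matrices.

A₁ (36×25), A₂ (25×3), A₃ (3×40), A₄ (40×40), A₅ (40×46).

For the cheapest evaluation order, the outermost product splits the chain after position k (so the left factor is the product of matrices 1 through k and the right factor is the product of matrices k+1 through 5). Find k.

2

Adjacent pairs: A₁A₂ = 36·25·3 = 2700; A₂A₃ = 25·3·40 = 3000; A₃A₄ = 3·40·40 = 4800; A₄A₅ = 40·40·46 = 73600.
Length 3: A₁..A₃: k=1: 0+3000+36·25·40=39000; k=2: 2700+0+36·3·40=7020 → min 7020 | A₂..A₄: k=2: 0+4800+25·3·40=7800; k=3: 3000+0+25·40·40=43000 → min 7800 | A₃..A₅: k=3: 0+73600+3·40·46=79120; k=4: 4800+0+3·40·46=10320 → min 10320.
Length 4: A₁..A₄: k=1: 0+7800+36·25·40=43800; k=2: 2700+4800+36·3·40=11820; k=3: 7020+0+36·40·40=64620 → min 11820 | A₂..A₅: k=2: 0+10320+25·3·46=13770; k=3: 3000+73600+25·40·46=122600; k=4: 7800+0+25·40·46=53800 → min 13770.
Top-level splits: k=1: (A₁..A₁)·(A₂..A₅) → 0+13770+36·25·46 = 55170; k=2: (A₁..A₂)·(A₃..A₅) → 2700+10320+36·3·46 = 17988; k=3: (A₁..A₃)·(A₄..A₅) → 7020+73600+36·40·46 = 146860; k=4: (A₁..A₄)·(A₅..A₅) → 11820+0+36·40·46 = 78060.
Best split is after A₂, i.e. k = 2.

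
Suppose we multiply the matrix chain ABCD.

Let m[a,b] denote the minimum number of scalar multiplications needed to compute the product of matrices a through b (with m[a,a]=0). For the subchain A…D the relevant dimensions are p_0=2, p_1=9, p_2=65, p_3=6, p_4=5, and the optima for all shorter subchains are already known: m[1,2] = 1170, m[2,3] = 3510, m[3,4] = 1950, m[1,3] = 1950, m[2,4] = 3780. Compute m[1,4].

2010

m[1,4] = min over k∈[1,3] of m[1,k]+m[k+1,4]+p_{0}·p_k·p_{4}.
k=1: 0 + 3780 + 2·9·5 = 3870; k=2: 1170 + 1950 + 2·65·5 = 3770; k=3: 1950 + 0 + 2·6·5 = 2010.
Minimum: 2010 at k=3.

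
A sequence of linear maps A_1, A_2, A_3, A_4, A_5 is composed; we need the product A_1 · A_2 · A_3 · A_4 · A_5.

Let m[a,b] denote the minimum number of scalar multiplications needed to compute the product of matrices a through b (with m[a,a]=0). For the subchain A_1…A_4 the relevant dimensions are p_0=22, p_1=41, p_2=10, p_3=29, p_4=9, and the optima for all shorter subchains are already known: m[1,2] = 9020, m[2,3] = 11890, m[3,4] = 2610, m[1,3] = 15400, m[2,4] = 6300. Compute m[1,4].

m[1,4] = min over k∈[1,3] of m[1,k]+m[k+1,4]+p_{0}·p_k·p_{4}.
k=1: 0 + 6300 + 22·41·9 = 14418; k=2: 9020 + 2610 + 22·10·9 = 13610; k=3: 15400 + 0 + 22·29·9 = 21142.
Minimum: 13610 at k=2.

13610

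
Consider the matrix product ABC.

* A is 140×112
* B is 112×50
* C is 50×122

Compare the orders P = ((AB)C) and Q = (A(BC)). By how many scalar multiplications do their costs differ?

Order P = ((AB)C): (AB): 140×112 by 112×50 → 140×50, cost 140·112·50 = 784000; ((AB)C): 140×50 by 50×122 → 140×122, cost 140·50·122 = 854000; cumulative 1638000. Total 1638000.
Order Q = (A(BC)): (BC): 112×50 by 50×122 → 112×122, cost 112·50·122 = 683200; (A(BC)): 140×112 by 112×122 → 140×122, cost 140·112·122 = 1912960; cumulative 2596160. Total 2596160.
Difference: |1638000 − 2596160| = 958160.

958160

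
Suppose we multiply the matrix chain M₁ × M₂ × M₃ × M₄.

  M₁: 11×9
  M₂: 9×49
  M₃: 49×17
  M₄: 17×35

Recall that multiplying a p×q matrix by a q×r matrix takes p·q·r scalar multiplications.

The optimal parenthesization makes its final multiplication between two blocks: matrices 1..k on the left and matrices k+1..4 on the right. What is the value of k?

3

Adjacent pairs: M₁M₂ = 11·9·49 = 4851; M₂M₃ = 9·49·17 = 7497; M₃M₄ = 49·17·35 = 29155.
Length 3: M₁..M₃: k=1: 0+7497+11·9·17=9180; k=2: 4851+0+11·49·17=14014 → min 9180 | M₂..M₄: k=2: 0+29155+9·49·35=44590; k=3: 7497+0+9·17·35=12852 → min 12852.
Top-level splits: k=1: (M₁..M₁)·(M₂..M₄) → 0+12852+11·9·35 = 16317; k=2: (M₁..M₂)·(M₃..M₄) → 4851+29155+11·49·35 = 52871; k=3: (M₁..M₃)·(M₄..M₄) → 9180+0+11·17·35 = 15725.
Best split is after M₃, i.e. k = 3.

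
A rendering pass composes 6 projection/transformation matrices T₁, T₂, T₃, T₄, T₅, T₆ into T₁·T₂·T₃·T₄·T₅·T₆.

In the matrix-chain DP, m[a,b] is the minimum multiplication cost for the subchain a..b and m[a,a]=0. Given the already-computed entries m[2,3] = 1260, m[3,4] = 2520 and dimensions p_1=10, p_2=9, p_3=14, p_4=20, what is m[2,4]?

m[2,4] = min over k∈[2,3] of m[2,k]+m[k+1,4]+p_{1}·p_k·p_{4}.
k=2: 0 + 2520 + 10·9·20 = 4320; k=3: 1260 + 0 + 10·14·20 = 4060.
Minimum: 4060 at k=3.

4060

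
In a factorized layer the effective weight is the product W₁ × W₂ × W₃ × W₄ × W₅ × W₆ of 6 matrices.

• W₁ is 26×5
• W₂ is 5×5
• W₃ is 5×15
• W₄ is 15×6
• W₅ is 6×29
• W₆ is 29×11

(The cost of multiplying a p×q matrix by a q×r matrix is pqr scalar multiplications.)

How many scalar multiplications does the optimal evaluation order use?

Adjacent pairs: W₁W₂ = 26·5·5 = 650; W₂W₃ = 5·5·15 = 375; W₃W₄ = 5·15·6 = 450; W₄W₅ = 15·6·29 = 2610; W₅W₆ = 6·29·11 = 1914.
Length 3: W₁..W₃: k=1: 0+375+26·5·15=2325; k=2: 650+0+26·5·15=2600 → min 2325 | W₂..W₄: k=2: 0+450+5·5·6=600; k=3: 375+0+5·15·6=825 → min 600 | W₃..W₅: k=3: 0+2610+5·15·29=4785; k=4: 450+0+5·6·29=1320 → min 1320 | W₄..W₆: k=4: 0+1914+15·6·11=2904; k=5: 2610+0+15·29·11=7395 → min 2904.
Length 4: W₁..W₄: k=1: 0+600+26·5·6=1380; k=2: 650+450+26·5·6=1880; k=3: 2325+0+26·15·6=4665 → min 1380 | W₂..W₅: k=2: 0+1320+5·5·29=2045; k=3: 375+2610+5·15·29=5160; k=4: 600+0+5·6·29=1470 → min 1470 | W₃..W₆: k=3: 0+2904+5·15·11=3729; k=4: 450+1914+5·6·11=2694; k=5: 1320+0+5·29·11=2915 → min 2694.
Length 5: W₁..W₅: k=1: 0+1470+26·5·29=5240; k=2: 650+1320+26·5·29=5740; k=3: 2325+2610+26·15·29=16245; k=4: 1380+0+26·6·29=5904 → min 5240 | W₂..W₆: k=2: 0+2694+5·5·11=2969; k=3: 375+2904+5·15·11=4104; k=4: 600+1914+5·6·11=2844; k=5: 1470+0+5·29·11=3065 → min 2844.
Length 6: W₁..W₆: k=1: 0+2844+26·5·11=4274; k=2: 650+2694+26·5·11=4774; k=3: 2325+2904+26·15·11=9519; k=4: 1380+1914+26·6·11=5010; k=5: 5240+0+26·29·11=13534 → min 4274.
Optimal order: (W₁ × ((W₂ × (W₃ × W₄)) × (W₅ × W₆))) with cost 4274.

4274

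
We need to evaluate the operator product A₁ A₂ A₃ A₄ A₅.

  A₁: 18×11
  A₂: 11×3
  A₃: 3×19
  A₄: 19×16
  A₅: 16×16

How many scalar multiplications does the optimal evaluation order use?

3138

Adjacent pairs: A₁A₂ = 18·11·3 = 594; A₂A₃ = 11·3·19 = 627; A₃A₄ = 3·19·16 = 912; A₄A₅ = 19·16·16 = 4864.
Length 3: A₁..A₃: k=1: 0+627+18·11·19=4389; k=2: 594+0+18·3·19=1620 → min 1620 | A₂..A₄: k=2: 0+912+11·3·16=1440; k=3: 627+0+11·19·16=3971 → min 1440 | A₃..A₅: k=3: 0+4864+3·19·16=5776; k=4: 912+0+3·16·16=1680 → min 1680.
Length 4: A₁..A₄: k=1: 0+1440+18·11·16=4608; k=2: 594+912+18·3·16=2370; k=3: 1620+0+18·19·16=7092 → min 2370 | A₂..A₅: k=2: 0+1680+11·3·16=2208; k=3: 627+4864+11·19·16=8835; k=4: 1440+0+11·16·16=4256 → min 2208.
Length 5: A₁..A₅: k=1: 0+2208+18·11·16=5376; k=2: 594+1680+18·3·16=3138; k=3: 1620+4864+18·19·16=11956; k=4: 2370+0+18·16·16=6978 → min 3138.
Optimal order: ((A₁ A₂) ((A₃ A₄) A₅)) with cost 3138.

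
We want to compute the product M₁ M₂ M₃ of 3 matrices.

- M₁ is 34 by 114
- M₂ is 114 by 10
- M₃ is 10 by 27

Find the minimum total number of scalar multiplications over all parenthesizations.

47940

Order (M₁ (M₂ M₃)): (M₂ M₃): 114×10 by 10×27 → 114×27, cost 114·10·27 = 30780; (M₁ (M₂ M₃)): 34×114 by 114×27 → 34×27, cost 34·114·27 = 104652; cumulative 135432. Total 135432.
Order ((M₁ M₂) M₃): (M₁ M₂): 34×114 by 114×10 → 34×10, cost 34·114·10 = 38760; ((M₁ M₂) M₃): 34×10 by 10×27 → 34×27, cost 34·10·27 = 9180; cumulative 47940. Total 47940.
Minimum: 47940.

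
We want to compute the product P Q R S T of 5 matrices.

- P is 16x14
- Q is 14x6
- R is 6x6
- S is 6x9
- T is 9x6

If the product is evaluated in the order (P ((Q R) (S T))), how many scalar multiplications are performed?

2676

(Q R): 14×6 by 6×6 → 14×6, cost 14·6·6 = 504
(S T): 6×9 by 9×6 → 6×6, cost 6·9·6 = 324
((Q R) (S T)): 14×6 by 6×6 → 14×6, cost 14·6·6 = 504; cumulative 1332
(P ((Q R) (S T))): 16×14 by 14×6 → 16×6, cost 16·14·6 = 1344; cumulative 2676
Total: 2676 scalar multiplications.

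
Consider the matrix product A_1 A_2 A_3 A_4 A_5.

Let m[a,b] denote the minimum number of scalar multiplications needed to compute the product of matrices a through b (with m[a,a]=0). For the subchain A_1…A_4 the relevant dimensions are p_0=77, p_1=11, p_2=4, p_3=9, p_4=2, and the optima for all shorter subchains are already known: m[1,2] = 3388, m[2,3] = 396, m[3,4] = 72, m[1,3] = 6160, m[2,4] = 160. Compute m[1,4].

1854

m[1,4] = min over k∈[1,3] of m[1,k]+m[k+1,4]+p_{0}·p_k·p_{4}.
k=1: 0 + 160 + 77·11·2 = 1854; k=2: 3388 + 72 + 77·4·2 = 4076; k=3: 6160 + 0 + 77·9·2 = 7546.
Minimum: 1854 at k=1.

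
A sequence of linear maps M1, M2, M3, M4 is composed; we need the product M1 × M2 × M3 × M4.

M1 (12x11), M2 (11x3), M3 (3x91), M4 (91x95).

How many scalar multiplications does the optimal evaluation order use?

Adjacent pairs: M1M2 = 12·11·3 = 396; M2M3 = 11·3·91 = 3003; M3M4 = 3·91·95 = 25935.
Length 3: M1..M3: k=1: 0+3003+12·11·91=15015; k=2: 396+0+12·3·91=3672 → min 3672 | M2..M4: k=2: 0+25935+11·3·95=29070; k=3: 3003+0+11·91·95=98098 → min 29070.
Length 4: M1..M4: k=1: 0+29070+12·11·95=41610; k=2: 396+25935+12·3·95=29751; k=3: 3672+0+12·91·95=107412 → min 29751.
Optimal order: ((M1 × M2) × (M3 × M4)) with cost 29751.

29751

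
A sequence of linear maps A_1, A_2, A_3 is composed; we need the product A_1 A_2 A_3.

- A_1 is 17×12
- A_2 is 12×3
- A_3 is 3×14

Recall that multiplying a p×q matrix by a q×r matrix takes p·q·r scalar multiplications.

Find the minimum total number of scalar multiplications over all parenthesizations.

Order (A_1 (A_2 A_3)): (A_2 A_3): 12×3 by 3×14 → 12×14, cost 12·3·14 = 504; (A_1 (A_2 A_3)): 17×12 by 12×14 → 17×14, cost 17·12·14 = 2856; cumulative 3360. Total 3360.
Order ((A_1 A_2) A_3): (A_1 A_2): 17×12 by 12×3 → 17×3, cost 17·12·3 = 612; ((A_1 A_2) A_3): 17×3 by 3×14 → 17×14, cost 17·3·14 = 714; cumulative 1326. Total 1326.
Minimum: 1326.

1326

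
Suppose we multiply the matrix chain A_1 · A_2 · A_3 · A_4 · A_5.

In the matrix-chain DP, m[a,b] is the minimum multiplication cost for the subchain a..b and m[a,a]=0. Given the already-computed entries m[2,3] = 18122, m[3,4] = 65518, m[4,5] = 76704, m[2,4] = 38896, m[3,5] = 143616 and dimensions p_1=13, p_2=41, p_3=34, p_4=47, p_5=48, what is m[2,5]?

68224

m[2,5] = min over k∈[2,4] of m[2,k]+m[k+1,5]+p_{1}·p_k·p_{5}.
k=2: 0 + 143616 + 13·41·48 = 169200; k=3: 18122 + 76704 + 13·34·48 = 116042; k=4: 38896 + 0 + 13·47·48 = 68224.
Minimum: 68224 at k=4.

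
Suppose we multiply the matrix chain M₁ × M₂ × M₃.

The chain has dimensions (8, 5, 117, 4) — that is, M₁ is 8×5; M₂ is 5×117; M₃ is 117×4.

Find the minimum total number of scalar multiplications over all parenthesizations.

2500

Order (M₁ × (M₂ × M₃)): (M₂ × M₃): 5×117 by 117×4 → 5×4, cost 5·117·4 = 2340; (M₁ × (M₂ × M₃)): 8×5 by 5×4 → 8×4, cost 8·5·4 = 160; cumulative 2500. Total 2500.
Order ((M₁ × M₂) × M₃): (M₁ × M₂): 8×5 by 5×117 → 8×117, cost 8·5·117 = 4680; ((M₁ × M₂) × M₃): 8×117 by 117×4 → 8×4, cost 8·117·4 = 3744; cumulative 8424. Total 8424.
Minimum: 2500.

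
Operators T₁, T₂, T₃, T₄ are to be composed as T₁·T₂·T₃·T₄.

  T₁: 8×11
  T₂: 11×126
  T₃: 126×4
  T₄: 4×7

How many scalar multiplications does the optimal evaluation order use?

6120

Adjacent pairs: T₁T₂ = 8·11·126 = 11088; T₂T₃ = 11·126·4 = 5544; T₃T₄ = 126·4·7 = 3528.
Length 3: T₁..T₃: k=1: 0+5544+8·11·4=5896; k=2: 11088+0+8·126·4=15120 → min 5896 | T₂..T₄: k=2: 0+3528+11·126·7=13230; k=3: 5544+0+11·4·7=5852 → min 5852.
Length 4: T₁..T₄: k=1: 0+5852+8·11·7=6468; k=2: 11088+3528+8·126·7=21672; k=3: 5896+0+8·4·7=6120 → min 6120.
Optimal order: ((T₁·(T₂·T₃))·T₄) with cost 6120.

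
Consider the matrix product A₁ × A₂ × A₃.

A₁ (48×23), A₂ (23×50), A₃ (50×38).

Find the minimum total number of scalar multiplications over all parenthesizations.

85652

Order (A₁ × (A₂ × A₃)): (A₂ × A₃): 23×50 by 50×38 → 23×38, cost 23·50·38 = 43700; (A₁ × (A₂ × A₃)): 48×23 by 23×38 → 48×38, cost 48·23·38 = 41952; cumulative 85652. Total 85652.
Order ((A₁ × A₂) × A₃): (A₁ × A₂): 48×23 by 23×50 → 48×50, cost 48·23·50 = 55200; ((A₁ × A₂) × A₃): 48×50 by 50×38 → 48×38, cost 48·50·38 = 91200; cumulative 146400. Total 146400.
Minimum: 85652.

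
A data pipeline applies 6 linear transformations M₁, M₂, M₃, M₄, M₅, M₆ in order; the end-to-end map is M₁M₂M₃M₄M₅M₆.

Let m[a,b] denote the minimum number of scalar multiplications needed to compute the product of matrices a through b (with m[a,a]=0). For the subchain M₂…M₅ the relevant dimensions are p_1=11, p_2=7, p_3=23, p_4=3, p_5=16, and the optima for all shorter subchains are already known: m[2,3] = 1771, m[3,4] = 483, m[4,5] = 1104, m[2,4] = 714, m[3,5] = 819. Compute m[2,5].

1242

m[2,5] = min over k∈[2,4] of m[2,k]+m[k+1,5]+p_{1}·p_k·p_{5}.
k=2: 0 + 819 + 11·7·16 = 2051; k=3: 1771 + 1104 + 11·23·16 = 6923; k=4: 714 + 0 + 11·3·16 = 1242.
Minimum: 1242 at k=4.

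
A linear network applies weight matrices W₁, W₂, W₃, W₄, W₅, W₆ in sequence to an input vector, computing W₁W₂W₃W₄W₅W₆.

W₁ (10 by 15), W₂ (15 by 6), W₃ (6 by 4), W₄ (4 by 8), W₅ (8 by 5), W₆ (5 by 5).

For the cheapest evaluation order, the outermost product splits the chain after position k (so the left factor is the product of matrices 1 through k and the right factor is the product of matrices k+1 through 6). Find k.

3

Adjacent pairs: W₁W₂ = 10·15·6 = 900; W₂W₃ = 15·6·4 = 360; W₃W₄ = 6·4·8 = 192; W₄W₅ = 4·8·5 = 160; W₅W₆ = 8·5·5 = 200.
Length 3: W₁..W₃: k=1: 0+360+10·15·4=960; k=2: 900+0+10·6·4=1140 → min 960 | W₂..W₄: k=2: 0+192+15·6·8=912; k=3: 360+0+15·4·8=840 → min 840 | W₃..W₅: k=3: 0+160+6·4·5=280; k=4: 192+0+6·8·5=432 → min 280 | W₄..W₆: k=4: 0+200+4·8·5=360; k=5: 160+0+4·5·5=260 → min 260.
Length 4: W₁..W₄: k=1: 0+840+10·15·8=2040; k=2: 900+192+10·6·8=1572; k=3: 960+0+10·4·8=1280 → min 1280 | W₂..W₅: k=2: 0+280+15·6·5=730; k=3: 360+160+15·4·5=820; k=4: 840+0+15·8·5=1440 → min 730 | W₃..W₆: k=3: 0+260+6·4·5=380; k=4: 192+200+6·8·5=632; k=5: 280+0+6·5·5=430 → min 380.
Length 5: W₁..W₅: k=1: 0+730+10·15·5=1480; k=2: 900+280+10·6·5=1480; k=3: 960+160+10·4·5=1320; k=4: 1280+0+10·8·5=1680 → min 1320 | W₂..W₆: k=2: 0+380+15·6·5=830; k=3: 360+260+15·4·5=920; k=4: 840+200+15·8·5=1640; k=5: 730+0+15·5·5=1105 → min 830.
Top-level splits: k=1: (W₁..W₁)·(W₂..W₆) → 0+830+10·15·5 = 1580; k=2: (W₁..W₂)·(W₃..W₆) → 900+380+10·6·5 = 1580; k=3: (W₁..W₃)·(W₄..W₆) → 960+260+10·4·5 = 1420; k=4: (W₁..W₄)·(W₅..W₆) → 1280+200+10·8·5 = 1880; k=5: (W₁..W₅)·(W₆..W₆) → 1320+0+10·5·5 = 1570.
Best split is after W₃, i.e. k = 3.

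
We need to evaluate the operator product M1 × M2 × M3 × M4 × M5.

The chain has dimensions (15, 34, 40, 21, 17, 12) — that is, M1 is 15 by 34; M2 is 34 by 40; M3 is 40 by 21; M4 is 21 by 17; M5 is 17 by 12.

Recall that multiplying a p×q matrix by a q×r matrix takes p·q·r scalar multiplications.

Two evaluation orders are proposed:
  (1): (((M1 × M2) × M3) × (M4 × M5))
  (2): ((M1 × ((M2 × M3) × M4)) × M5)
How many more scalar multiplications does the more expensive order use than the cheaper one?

Order (1) = (((M1 × M2) × M3) × (M4 × M5)): (M1 × M2): 15×34 by 34×40 → 15×40, cost 15·34·40 = 20400; ((M1 × M2) × M3): 15×40 by 40×21 → 15×21, cost 15·40·21 = 12600; cumulative 33000; (M4 × M5): 21×17 by 17×12 → 21×12, cost 21·17·12 = 4284; (((M1 × M2) × M3) × (M4 × M5)): 15×21 by 21×12 → 15×12, cost 15·21·12 = 3780; cumulative 41064. Total 41064.
Order (2) = ((M1 × ((M2 × M3) × M4)) × M5): (M2 × M3): 34×40 by 40×21 → 34×21, cost 34·40·21 = 28560; ((M2 × M3) × M4): 34×21 by 21×17 → 34×17, cost 34·21·17 = 12138; cumulative 40698; (M1 × ((M2 × M3) × M4)): 15×34 by 34×17 → 15×17, cost 15·34·17 = 8670; cumulative 49368; ((M1 × ((M2 × M3) × M4)) × M5): 15×17 by 17×12 → 15×12, cost 15·17·12 = 3060; cumulative 52428. Total 52428.
Difference: |41064 − 52428| = 11364.

11364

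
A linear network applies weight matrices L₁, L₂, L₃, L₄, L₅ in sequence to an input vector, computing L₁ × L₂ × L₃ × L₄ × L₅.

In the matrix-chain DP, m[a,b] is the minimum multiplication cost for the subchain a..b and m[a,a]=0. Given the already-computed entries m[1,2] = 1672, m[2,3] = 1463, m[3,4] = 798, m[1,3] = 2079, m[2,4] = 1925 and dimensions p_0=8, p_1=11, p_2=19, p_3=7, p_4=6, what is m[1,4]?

m[1,4] = min over k∈[1,3] of m[1,k]+m[k+1,4]+p_{0}·p_k·p_{4}.
k=1: 0 + 1925 + 8·11·6 = 2453; k=2: 1672 + 798 + 8·19·6 = 3382; k=3: 2079 + 0 + 8·7·6 = 2415.
Minimum: 2415 at k=3.

2415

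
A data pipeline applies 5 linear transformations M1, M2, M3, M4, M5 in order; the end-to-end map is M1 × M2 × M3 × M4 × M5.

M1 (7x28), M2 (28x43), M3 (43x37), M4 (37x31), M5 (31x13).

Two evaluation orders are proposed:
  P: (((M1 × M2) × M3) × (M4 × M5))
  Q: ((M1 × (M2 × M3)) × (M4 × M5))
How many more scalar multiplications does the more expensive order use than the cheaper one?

32235

Order P = (((M1 × M2) × M3) × (M4 × M5)): (M1 × M2): 7×28 by 28×43 → 7×43, cost 7·28·43 = 8428; ((M1 × M2) × M3): 7×43 by 43×37 → 7×37, cost 7·43·37 = 11137; cumulative 19565; (M4 × M5): 37×31 by 31×13 → 37×13, cost 37·31·13 = 14911; (((M1 × M2) × M3) × (M4 × M5)): 7×37 by 37×13 → 7×13, cost 7·37·13 = 3367; cumulative 37843. Total 37843.
Order Q = ((M1 × (M2 × M3)) × (M4 × M5)): (M2 × M3): 28×43 by 43×37 → 28×37, cost 28·43·37 = 44548; (M1 × (M2 × M3)): 7×28 by 28×37 → 7×37, cost 7·28·37 = 7252; cumulative 51800; (M4 × M5): 37×31 by 31×13 → 37×13, cost 37·31·13 = 14911; ((M1 × (M2 × M3)) × (M4 × M5)): 7×37 by 37×13 → 7×13, cost 7·37·13 = 3367; cumulative 70078. Total 70078.
Difference: |37843 − 70078| = 32235.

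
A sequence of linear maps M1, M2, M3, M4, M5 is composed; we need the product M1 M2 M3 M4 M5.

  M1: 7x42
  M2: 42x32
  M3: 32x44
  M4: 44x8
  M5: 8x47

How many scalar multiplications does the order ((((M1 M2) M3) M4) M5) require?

24360

(M1 M2): 7×42 by 42×32 → 7×32, cost 7·42·32 = 9408
((M1 M2) M3): 7×32 by 32×44 → 7×44, cost 7·32·44 = 9856; cumulative 19264
(((M1 M2) M3) M4): 7×44 by 44×8 → 7×8, cost 7·44·8 = 2464; cumulative 21728
((((M1 M2) M3) M4) M5): 7×8 by 8×47 → 7×47, cost 7·8·47 = 2632; cumulative 24360
Total: 24360 scalar multiplications.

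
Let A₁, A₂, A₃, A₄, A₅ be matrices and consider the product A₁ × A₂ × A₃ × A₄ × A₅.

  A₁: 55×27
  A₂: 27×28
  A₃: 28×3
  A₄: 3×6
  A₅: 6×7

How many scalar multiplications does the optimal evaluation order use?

8004

Adjacent pairs: A₁A₂ = 55·27·28 = 41580; A₂A₃ = 27·28·3 = 2268; A₃A₄ = 28·3·6 = 504; A₄A₅ = 3·6·7 = 126.
Length 3: A₁..A₃: k=1: 0+2268+55·27·3=6723; k=2: 41580+0+55·28·3=46200 → min 6723 | A₂..A₄: k=2: 0+504+27·28·6=5040; k=3: 2268+0+27·3·6=2754 → min 2754 | A₃..A₅: k=3: 0+126+28·3·7=714; k=4: 504+0+28·6·7=1680 → min 714.
Length 4: A₁..A₄: k=1: 0+2754+55·27·6=11664; k=2: 41580+504+55·28·6=51324; k=3: 6723+0+55·3·6=7713 → min 7713 | A₂..A₅: k=2: 0+714+27·28·7=6006; k=3: 2268+126+27·3·7=2961; k=4: 2754+0+27·6·7=3888 → min 2961.
Length 5: A₁..A₅: k=1: 0+2961+55·27·7=13356; k=2: 41580+714+55·28·7=53074; k=3: 6723+126+55·3·7=8004; k=4: 7713+0+55·6·7=10023 → min 8004.
Optimal order: ((A₁ × (A₂ × A₃)) × (A₄ × A₅)) with cost 8004.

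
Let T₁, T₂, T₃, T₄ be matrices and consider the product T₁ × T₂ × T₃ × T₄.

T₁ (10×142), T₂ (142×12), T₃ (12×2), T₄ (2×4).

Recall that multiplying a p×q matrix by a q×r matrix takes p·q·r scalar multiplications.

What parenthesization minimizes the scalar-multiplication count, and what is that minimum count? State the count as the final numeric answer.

Adjacent pairs: T₁T₂ = 10·142·12 = 17040; T₂T₃ = 142·12·2 = 3408; T₃T₄ = 12·2·4 = 96.
Length 3: T₁..T₃: k=1: 0+3408+10·142·2=6248; k=2: 17040+0+10·12·2=17280 → min 6248 | T₂..T₄: k=2: 0+96+142·12·4=6912; k=3: 3408+0+142·2·4=4544 → min 4544.
Length 4: T₁..T₄: k=1: 0+4544+10·142·4=10224; k=2: 17040+96+10·12·4=17616; k=3: 6248+0+10·2·4=6328 → min 6328.
Optimal parenthesization: ((T₁ × (T₂ × T₃)) × T₄) with cost 6328.

6328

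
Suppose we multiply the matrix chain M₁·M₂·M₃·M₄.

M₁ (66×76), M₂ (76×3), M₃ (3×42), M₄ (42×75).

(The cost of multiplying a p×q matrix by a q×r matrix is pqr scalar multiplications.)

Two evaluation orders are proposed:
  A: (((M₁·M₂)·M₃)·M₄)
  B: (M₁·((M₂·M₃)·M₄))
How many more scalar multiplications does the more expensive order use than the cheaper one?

Order A = (((M₁·M₂)·M₃)·M₄): (M₁·M₂): 66×76 by 76×3 → 66×3, cost 66·76·3 = 15048; ((M₁·M₂)·M₃): 66×3 by 3×42 → 66×42, cost 66·3·42 = 8316; cumulative 23364; (((M₁·M₂)·M₃)·M₄): 66×42 by 42×75 → 66×75, cost 66·42·75 = 207900; cumulative 231264. Total 231264.
Order B = (M₁·((M₂·M₃)·M₄)): (M₂·M₃): 76×3 by 3×42 → 76×42, cost 76·3·42 = 9576; ((M₂·M₃)·M₄): 76×42 by 42×75 → 76×75, cost 76·42·75 = 239400; cumulative 248976; (M₁·((M₂·M₃)·M₄)): 66×76 by 76×75 → 66×75, cost 66·76·75 = 376200; cumulative 625176. Total 625176.
Difference: |231264 − 625176| = 393912.

393912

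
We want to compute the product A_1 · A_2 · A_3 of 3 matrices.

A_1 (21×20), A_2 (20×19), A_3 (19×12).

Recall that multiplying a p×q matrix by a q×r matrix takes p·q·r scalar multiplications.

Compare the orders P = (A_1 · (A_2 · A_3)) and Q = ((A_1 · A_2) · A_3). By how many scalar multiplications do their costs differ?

3168

Order P = (A_1 · (A_2 · A_3)): (A_2 · A_3): 20×19 by 19×12 → 20×12, cost 20·19·12 = 4560; (A_1 · (A_2 · A_3)): 21×20 by 20×12 → 21×12, cost 21·20·12 = 5040; cumulative 9600. Total 9600.
Order Q = ((A_1 · A_2) · A_3): (A_1 · A_2): 21×20 by 20×19 → 21×19, cost 21·20·19 = 7980; ((A_1 · A_2) · A_3): 21×19 by 19×12 → 21×12, cost 21·19·12 = 4788; cumulative 12768. Total 12768.
Difference: |9600 − 12768| = 3168.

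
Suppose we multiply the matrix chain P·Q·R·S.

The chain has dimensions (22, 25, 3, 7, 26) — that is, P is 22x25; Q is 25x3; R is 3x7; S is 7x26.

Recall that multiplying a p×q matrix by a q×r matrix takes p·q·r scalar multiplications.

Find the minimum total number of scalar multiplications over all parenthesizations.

3912

Adjacent pairs: PQ = 22·25·3 = 1650; QR = 25·3·7 = 525; RS = 3·7·26 = 546.
Length 3: P..R: k=1: 0+525+22·25·7=4375; k=2: 1650+0+22·3·7=2112 → min 2112 | Q..S: k=2: 0+546+25·3·26=2496; k=3: 525+0+25·7·26=5075 → min 2496.
Length 4: P..S: k=1: 0+2496+22·25·26=16796; k=2: 1650+546+22·3·26=3912; k=3: 2112+0+22·7·26=6116 → min 3912.
Optimal order: ((P·Q)·(R·S)) with cost 3912.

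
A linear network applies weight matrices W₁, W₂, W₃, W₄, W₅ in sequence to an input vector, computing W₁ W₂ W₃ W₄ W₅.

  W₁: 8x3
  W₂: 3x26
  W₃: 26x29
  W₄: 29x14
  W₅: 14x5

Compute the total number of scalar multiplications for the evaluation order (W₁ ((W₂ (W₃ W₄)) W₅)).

11978

(W₃ W₄): 26×29 by 29×14 → 26×14, cost 26·29·14 = 10556
(W₂ (W₃ W₄)): 3×26 by 26×14 → 3×14, cost 3·26·14 = 1092; cumulative 11648
((W₂ (W₃ W₄)) W₅): 3×14 by 14×5 → 3×5, cost 3·14·5 = 210; cumulative 11858
(W₁ ((W₂ (W₃ W₄)) W₅)): 8×3 by 3×5 → 8×5, cost 8·3·5 = 120; cumulative 11978
Total: 11978 scalar multiplications.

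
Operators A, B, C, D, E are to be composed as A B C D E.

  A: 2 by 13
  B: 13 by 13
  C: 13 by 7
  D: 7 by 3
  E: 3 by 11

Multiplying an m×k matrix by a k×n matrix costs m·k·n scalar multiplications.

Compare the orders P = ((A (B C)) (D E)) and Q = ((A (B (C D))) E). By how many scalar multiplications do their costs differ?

Order P = ((A (B C)) (D E)): (B C): 13×13 by 13×7 → 13×7, cost 13·13·7 = 1183; (A (B C)): 2×13 by 13×7 → 2×7, cost 2·13·7 = 182; cumulative 1365; (D E): 7×3 by 3×11 → 7×11, cost 7·3·11 = 231; ((A (B C)) (D E)): 2×7 by 7×11 → 2×11, cost 2·7·11 = 154; cumulative 1750. Total 1750.
Order Q = ((A (B (C D))) E): (C D): 13×7 by 7×3 → 13×3, cost 13·7·3 = 273; (B (C D)): 13×13 by 13×3 → 13×3, cost 13·13·3 = 507; cumulative 780; (A (B (C D))): 2×13 by 13×3 → 2×3, cost 2·13·3 = 78; cumulative 858; ((A (B (C D))) E): 2×3 by 3×11 → 2×11, cost 2·3·11 = 66; cumulative 924. Total 924.
Difference: |1750 − 924| = 826.

826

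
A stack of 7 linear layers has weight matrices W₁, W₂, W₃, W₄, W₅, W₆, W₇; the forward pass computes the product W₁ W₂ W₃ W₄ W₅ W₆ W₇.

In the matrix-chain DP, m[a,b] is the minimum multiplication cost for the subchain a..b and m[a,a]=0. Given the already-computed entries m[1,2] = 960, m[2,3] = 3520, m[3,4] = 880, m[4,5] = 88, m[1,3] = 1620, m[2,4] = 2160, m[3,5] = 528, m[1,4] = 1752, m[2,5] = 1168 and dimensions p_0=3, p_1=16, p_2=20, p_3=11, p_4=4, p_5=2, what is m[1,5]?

1264

m[1,5] = min over k∈[1,4] of m[1,k]+m[k+1,5]+p_{0}·p_k·p_{5}.
k=1: 0 + 1168 + 3·16·2 = 1264; k=2: 960 + 528 + 3·20·2 = 1608; k=3: 1620 + 88 + 3·11·2 = 1774; k=4: 1752 + 0 + 3·4·2 = 1776.
Minimum: 1264 at k=1.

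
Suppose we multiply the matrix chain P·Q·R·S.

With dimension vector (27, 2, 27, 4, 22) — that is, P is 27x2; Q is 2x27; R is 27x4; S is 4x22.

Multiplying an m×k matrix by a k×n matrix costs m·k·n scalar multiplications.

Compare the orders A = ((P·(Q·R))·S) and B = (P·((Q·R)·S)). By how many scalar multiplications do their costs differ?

Order A = ((P·(Q·R))·S): (Q·R): 2×27 by 27×4 → 2×4, cost 2·27·4 = 216; (P·(Q·R)): 27×2 by 2×4 → 27×4, cost 27·2·4 = 216; cumulative 432; ((P·(Q·R))·S): 27×4 by 4×22 → 27×22, cost 27·4·22 = 2376; cumulative 2808. Total 2808.
Order B = (P·((Q·R)·S)): (Q·R): 2×27 by 27×4 → 2×4, cost 2·27·4 = 216; ((Q·R)·S): 2×4 by 4×22 → 2×22, cost 2·4·22 = 176; cumulative 392; (P·((Q·R)·S)): 27×2 by 2×22 → 27×22, cost 27·2·22 = 1188; cumulative 1580. Total 1580.
Difference: |2808 − 1580| = 1228.

1228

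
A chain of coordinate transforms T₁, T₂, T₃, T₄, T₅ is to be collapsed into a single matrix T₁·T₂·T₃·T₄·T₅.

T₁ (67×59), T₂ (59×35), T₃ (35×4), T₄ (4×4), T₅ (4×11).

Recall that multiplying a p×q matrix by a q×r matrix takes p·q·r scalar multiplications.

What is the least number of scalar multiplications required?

Adjacent pairs: T₁T₂ = 67·59·35 = 138355; T₂T₃ = 59·35·4 = 8260; T₃T₄ = 35·4·4 = 560; T₄T₅ = 4·4·11 = 176.
Length 3: T₁..T₃: k=1: 0+8260+67·59·4=24072; k=2: 138355+0+67·35·4=147735 → min 24072 | T₂..T₄: k=2: 0+560+59·35·4=8820; k=3: 8260+0+59·4·4=9204 → min 8820 | T₃..T₅: k=3: 0+176+35·4·11=1716; k=4: 560+0+35·4·11=2100 → min 1716.
Length 4: T₁..T₄: k=1: 0+8820+67·59·4=24632; k=2: 138355+560+67·35·4=148295; k=3: 24072+0+67·4·4=25144 → min 24632 | T₂..T₅: k=2: 0+1716+59·35·11=24431; k=3: 8260+176+59·4·11=11032; k=4: 8820+0+59·4·11=11416 → min 11032.
Length 5: T₁..T₅: k=1: 0+11032+67·59·11=54515; k=2: 138355+1716+67·35·11=165866; k=3: 24072+176+67·4·11=27196; k=4: 24632+0+67·4·11=27580 → min 27196.
Optimal order: ((T₁·(T₂·T₃))·(T₄·T₅)) with cost 27196.

27196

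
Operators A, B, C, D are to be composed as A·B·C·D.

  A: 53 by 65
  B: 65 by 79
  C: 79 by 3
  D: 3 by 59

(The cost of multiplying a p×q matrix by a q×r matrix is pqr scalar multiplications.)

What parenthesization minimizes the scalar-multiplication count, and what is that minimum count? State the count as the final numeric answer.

35121

Adjacent pairs: AB = 53·65·79 = 272155; BC = 65·79·3 = 15405; CD = 79·3·59 = 13983.
Length 3: A..C: k=1: 0+15405+53·65·3=25740; k=2: 272155+0+53·79·3=284716 → min 25740 | B..D: k=2: 0+13983+65·79·59=316948; k=3: 15405+0+65·3·59=26910 → min 26910.
Length 4: A..D: k=1: 0+26910+53·65·59=230165; k=2: 272155+13983+53·79·59=533171; k=3: 25740+0+53·3·59=35121 → min 35121.
Optimal parenthesization: ((A·(B·C))·D) with cost 35121.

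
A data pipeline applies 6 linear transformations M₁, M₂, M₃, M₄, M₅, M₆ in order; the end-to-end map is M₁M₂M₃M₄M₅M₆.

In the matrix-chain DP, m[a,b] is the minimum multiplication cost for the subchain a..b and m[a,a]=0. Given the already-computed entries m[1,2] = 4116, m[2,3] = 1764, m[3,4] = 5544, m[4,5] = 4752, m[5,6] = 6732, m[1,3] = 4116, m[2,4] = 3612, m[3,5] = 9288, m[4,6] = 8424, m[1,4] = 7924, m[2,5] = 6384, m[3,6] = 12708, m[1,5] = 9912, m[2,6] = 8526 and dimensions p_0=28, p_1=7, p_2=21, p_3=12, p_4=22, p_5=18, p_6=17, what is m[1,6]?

m[1,6] = min over k∈[1,5] of m[1,k]+m[k+1,6]+p_{0}·p_k·p_{6}.
k=1: 0 + 8526 + 28·7·17 = 11858; k=2: 4116 + 12708 + 28·21·17 = 26820; k=3: 4116 + 8424 + 28·12·17 = 18252; k=4: 7924 + 6732 + 28·22·17 = 25128; k=5: 9912 + 0 + 28·18·17 = 18480.
Minimum: 11858 at k=1.

11858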